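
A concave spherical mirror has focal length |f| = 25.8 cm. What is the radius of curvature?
R = 2|f| = 51.6 cm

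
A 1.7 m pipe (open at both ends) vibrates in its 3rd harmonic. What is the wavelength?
λₙ = 2L/n = 1.133 m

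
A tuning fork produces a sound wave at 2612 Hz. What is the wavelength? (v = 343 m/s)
λ = v/f = 0.1313 m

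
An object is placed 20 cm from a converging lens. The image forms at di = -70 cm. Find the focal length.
1/f = 1/do + 1/di → f = 28 cm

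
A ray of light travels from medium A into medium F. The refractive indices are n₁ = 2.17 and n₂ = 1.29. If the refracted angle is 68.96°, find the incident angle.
sin θ₁ = (n₂/n₁)·sin θ₂ → θ₁ = 33.7°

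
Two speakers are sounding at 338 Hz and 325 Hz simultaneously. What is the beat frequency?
13 Hz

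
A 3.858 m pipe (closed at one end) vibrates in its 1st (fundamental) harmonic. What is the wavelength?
λₙ = 4L/n = 15.43 m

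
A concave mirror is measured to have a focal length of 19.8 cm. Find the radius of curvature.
R = 2|f| = 39.6 cm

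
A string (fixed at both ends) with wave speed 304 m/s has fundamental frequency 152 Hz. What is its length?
L = v/(2f₁) = 1 m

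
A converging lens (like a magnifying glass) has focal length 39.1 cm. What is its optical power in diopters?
P = 1/f = 2.558 D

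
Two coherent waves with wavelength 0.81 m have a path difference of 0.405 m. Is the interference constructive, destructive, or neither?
destructive — path difference = 0.5λ, an odd multiple of λ/2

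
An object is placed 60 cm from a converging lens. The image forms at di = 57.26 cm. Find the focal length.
1/f = 1/do + 1/di → f = 29.3 cm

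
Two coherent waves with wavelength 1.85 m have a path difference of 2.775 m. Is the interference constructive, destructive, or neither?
destructive — path difference = 1.5λ, an odd multiple of λ/2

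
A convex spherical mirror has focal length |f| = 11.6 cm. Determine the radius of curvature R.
R = 2|f| = 23.2 cm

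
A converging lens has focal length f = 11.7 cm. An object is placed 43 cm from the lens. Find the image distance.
1/di = 1/f − 1/do → di = 16.07 cm (real image)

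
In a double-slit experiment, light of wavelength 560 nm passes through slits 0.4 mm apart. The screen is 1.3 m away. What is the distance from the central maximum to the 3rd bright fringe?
y = mλL/d = 5.46 mm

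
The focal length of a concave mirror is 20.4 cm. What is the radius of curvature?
R = 2|f| = 40.8 cm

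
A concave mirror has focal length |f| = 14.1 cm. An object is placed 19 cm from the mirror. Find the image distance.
f = +14.1 cm (concave); 1/di = 1/f − 1/do → di = 54.67 cm (real image, in front of mirror)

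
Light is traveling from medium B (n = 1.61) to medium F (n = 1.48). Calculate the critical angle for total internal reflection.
θc = arcsin(n₂/n₁) = 66.82°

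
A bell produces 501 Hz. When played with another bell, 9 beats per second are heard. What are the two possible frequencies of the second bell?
f₂ = 501 ± 9 Hz → 510 Hz or 492 Hz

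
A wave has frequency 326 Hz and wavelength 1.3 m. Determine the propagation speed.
v = fλ = 423.8 m/s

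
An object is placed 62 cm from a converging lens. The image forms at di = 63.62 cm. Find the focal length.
1/f = 1/do + 1/di → f = 31.4 cm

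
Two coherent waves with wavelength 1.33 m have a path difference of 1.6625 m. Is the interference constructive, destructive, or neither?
neither (partial) — path difference = 1.25λ, neither a whole number of wavelengths nor an odd multiple of λ/2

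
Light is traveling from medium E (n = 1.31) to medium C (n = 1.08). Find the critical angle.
θc = arcsin(n₂/n₁) = 55.53°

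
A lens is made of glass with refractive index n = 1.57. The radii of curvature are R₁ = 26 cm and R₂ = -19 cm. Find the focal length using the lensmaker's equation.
1/f = (n − 1)(1/R₁ − 1/R₂) → f = 19.26 cm (converging lens)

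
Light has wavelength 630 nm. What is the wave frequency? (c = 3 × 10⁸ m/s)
f = c/λ = 4.762 × 10¹⁴ Hz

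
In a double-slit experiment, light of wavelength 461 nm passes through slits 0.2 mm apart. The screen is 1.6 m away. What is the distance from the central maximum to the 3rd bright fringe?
y = mλL/d = 11.06 mm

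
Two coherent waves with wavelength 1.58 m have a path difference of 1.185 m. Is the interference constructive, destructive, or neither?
neither (partial) — path difference = 0.75λ, neither a whole number of wavelengths nor an odd multiple of λ/2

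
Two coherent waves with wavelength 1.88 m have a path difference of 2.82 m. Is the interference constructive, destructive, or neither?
destructive — path difference = 1.5λ, an odd multiple of λ/2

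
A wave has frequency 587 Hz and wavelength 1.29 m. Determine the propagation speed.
v = fλ = 757.2 m/s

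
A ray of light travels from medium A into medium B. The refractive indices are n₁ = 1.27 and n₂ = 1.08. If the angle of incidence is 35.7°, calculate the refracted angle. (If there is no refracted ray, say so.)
sin θ₂ = (n₁/n₂)·sin θ₁ = 0.6862 → θ₂ = 43.33°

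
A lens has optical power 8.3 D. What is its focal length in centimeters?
f = 1/P = 12.05 cm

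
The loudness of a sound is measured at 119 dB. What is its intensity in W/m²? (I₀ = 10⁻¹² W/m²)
I = I₀·10^(β/10) = 7.94 × 10⁻¹ W/m²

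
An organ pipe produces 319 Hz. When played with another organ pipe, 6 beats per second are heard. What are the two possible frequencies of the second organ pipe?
f₂ = 319 ± 6 Hz → 325 Hz or 313 Hz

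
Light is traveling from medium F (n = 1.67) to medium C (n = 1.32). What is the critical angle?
θc = arcsin(n₂/n₁) = 52.22°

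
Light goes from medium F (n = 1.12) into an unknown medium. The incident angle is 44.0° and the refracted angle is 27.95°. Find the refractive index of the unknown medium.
n₂ = n₁·sin θ₁ / sin θ₂ = 1.66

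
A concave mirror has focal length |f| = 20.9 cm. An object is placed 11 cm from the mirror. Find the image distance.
f = +20.9 cm (concave); 1/di = 1/f − 1/do → di = -23.22 cm (virtual image, behind mirror)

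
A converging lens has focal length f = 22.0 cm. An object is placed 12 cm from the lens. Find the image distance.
1/di = 1/f − 1/do → di = -26.4 cm (virtual image)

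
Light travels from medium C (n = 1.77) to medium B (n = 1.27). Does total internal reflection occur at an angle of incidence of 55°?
θc = arcsin(n₂/n₁) = 45.85°; 55° > θc, so yes — total internal reflection.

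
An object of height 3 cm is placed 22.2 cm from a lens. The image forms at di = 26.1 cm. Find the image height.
hi = (-di/do) × ho = -3.527 cm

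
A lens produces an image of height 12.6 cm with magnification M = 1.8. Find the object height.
ho = |hi|/|M| = 7 cm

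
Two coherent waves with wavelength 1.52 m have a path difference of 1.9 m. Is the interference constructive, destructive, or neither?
neither (partial) — path difference = 1.25λ, neither a whole number of wavelengths nor an odd multiple of λ/2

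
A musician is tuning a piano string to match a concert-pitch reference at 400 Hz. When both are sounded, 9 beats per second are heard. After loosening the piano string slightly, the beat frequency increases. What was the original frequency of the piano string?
391 Hz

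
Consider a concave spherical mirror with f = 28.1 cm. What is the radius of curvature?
R = 2|f| = 56.2 cm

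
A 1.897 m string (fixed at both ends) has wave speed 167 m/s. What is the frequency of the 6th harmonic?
fₙ = nv/(2L) = 264.1 Hz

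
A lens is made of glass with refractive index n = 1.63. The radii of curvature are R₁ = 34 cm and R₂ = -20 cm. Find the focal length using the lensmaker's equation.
1/f = (n − 1)(1/R₁ − 1/R₂) → f = 19.99 cm (converging lens)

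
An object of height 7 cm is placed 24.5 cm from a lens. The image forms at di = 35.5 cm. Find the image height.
hi = (-di/do) × ho = -10.14 cm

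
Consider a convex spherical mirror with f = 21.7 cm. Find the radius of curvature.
R = 2|f| = 43.4 cm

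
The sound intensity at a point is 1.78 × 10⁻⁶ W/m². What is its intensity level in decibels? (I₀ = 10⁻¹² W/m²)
β = 10·log₁₀(I/I₀) = 62.5 dB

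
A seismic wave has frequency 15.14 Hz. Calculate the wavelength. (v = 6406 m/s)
λ = v/f = 423.1 m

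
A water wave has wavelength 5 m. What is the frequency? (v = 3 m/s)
f = v/λ = 0.6 Hz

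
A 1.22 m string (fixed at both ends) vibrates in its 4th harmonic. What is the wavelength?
λₙ = 2L/n = 0.61 m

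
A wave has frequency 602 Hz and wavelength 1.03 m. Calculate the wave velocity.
v = fλ = 620.1 m/s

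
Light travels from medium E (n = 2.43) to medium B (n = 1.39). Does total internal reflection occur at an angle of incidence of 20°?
θc = arcsin(n₂/n₁) = 34.89°; 20° < θc, so no — the ray refracts.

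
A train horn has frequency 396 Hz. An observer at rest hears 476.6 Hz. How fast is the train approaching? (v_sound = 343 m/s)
v_s = v·(1 − f/f_obs) = 58.01 m/s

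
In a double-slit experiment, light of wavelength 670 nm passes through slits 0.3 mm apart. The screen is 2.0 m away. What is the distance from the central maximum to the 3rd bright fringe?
y = mλL/d = 13.4 mm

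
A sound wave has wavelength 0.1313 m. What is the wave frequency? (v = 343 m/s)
f = v/λ = 2612 Hz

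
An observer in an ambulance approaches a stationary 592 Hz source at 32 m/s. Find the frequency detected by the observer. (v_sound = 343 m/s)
f_obs = f·(v + v_o)/v = 647.2 Hz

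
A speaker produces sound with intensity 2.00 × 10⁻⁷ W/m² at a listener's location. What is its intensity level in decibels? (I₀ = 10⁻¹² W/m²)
β = 10·log₁₀(I/I₀) = 53.01 dB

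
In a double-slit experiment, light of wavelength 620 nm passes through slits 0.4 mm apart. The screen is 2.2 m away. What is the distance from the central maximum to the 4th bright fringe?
y = mλL/d = 13.64 mm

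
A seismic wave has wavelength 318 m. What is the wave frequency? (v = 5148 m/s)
f = v/λ = 16.19 Hz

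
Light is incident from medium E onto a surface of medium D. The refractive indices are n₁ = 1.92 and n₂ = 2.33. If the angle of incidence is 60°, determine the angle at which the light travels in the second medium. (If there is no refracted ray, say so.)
sin θ₂ = (n₁/n₂)·sin θ₁ = 0.7136 → θ₂ = 45.53°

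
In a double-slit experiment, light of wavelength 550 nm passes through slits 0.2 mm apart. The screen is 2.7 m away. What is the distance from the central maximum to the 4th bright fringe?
y = mλL/d = 29.7 mm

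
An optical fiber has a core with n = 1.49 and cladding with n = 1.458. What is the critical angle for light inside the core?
θc = arcsin(n_cladding/n_core) = 78.1°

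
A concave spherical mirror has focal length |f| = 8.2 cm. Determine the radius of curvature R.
R = 2|f| = 16.4 cm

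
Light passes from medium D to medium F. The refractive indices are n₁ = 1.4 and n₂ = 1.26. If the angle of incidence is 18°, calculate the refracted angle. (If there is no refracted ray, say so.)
sin θ₂ = (n₁/n₂)·sin θ₁ = 0.3434 → θ₂ = 20.08°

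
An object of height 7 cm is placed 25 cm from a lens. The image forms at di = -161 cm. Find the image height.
hi = (-di/do) × ho = 45.08 cm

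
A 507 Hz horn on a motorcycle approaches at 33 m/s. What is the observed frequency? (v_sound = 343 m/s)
f_obs = f·v/(v − v_s) = 561 Hz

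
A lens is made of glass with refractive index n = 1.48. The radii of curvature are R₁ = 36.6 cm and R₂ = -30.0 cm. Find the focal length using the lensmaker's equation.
1/f = (n − 1)(1/R₁ − 1/R₂) → f = 34.35 cm (converging lens)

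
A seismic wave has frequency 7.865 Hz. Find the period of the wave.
T = 1/f = 0.1271 s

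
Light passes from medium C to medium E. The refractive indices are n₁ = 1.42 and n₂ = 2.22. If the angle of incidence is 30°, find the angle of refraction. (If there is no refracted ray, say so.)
sin θ₂ = (n₁/n₂)·sin θ₁ = 0.3198 → θ₂ = 18.65°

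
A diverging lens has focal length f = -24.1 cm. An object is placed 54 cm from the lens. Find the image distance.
1/di = 1/f − 1/do → di = -16.66 cm (virtual image)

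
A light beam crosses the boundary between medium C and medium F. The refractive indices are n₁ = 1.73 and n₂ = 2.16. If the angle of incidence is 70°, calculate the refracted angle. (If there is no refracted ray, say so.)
sin θ₂ = (n₁/n₂)·sin θ₁ = 0.7526 → θ₂ = 48.82°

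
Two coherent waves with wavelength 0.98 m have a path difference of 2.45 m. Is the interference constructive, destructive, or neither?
destructive — path difference = 2.5λ, an odd multiple of λ/2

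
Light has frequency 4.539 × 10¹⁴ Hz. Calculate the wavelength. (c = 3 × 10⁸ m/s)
λ = c/f = 660.9 nm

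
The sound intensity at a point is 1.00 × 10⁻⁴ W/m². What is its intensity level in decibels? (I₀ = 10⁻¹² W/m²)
β = 10·log₁₀(I/I₀) = 80 dB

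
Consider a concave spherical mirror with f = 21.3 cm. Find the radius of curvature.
R = 2|f| = 42.6 cm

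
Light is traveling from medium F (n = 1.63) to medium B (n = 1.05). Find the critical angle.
θc = arcsin(n₂/n₁) = 40.1°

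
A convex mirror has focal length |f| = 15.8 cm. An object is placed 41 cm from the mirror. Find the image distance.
f = −15.8 cm (convex); 1/di = 1/f − 1/do → di = -11.4 cm (virtual image, behind mirror)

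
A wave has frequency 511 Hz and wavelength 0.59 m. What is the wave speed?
v = fλ = 301.5 m/s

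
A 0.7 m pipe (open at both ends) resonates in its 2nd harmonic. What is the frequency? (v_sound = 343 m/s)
fₙ = nv/(2L) = 490 Hz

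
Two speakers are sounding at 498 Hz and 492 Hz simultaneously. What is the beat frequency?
6 Hz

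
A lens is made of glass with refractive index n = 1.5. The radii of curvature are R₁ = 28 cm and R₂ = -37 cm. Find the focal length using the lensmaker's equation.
1/f = (n − 1)(1/R₁ − 1/R₂) → f = 31.88 cm (converging lens)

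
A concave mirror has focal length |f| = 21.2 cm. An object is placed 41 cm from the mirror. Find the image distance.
f = +21.2 cm (concave); 1/di = 1/f − 1/do → di = 43.9 cm (real image, in front of mirror)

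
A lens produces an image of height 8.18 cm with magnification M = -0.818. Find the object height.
ho = |hi|/|M| = 10 cm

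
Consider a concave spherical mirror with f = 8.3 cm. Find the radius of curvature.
R = 2|f| = 16.6 cm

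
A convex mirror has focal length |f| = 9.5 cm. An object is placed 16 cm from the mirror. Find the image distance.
f = −9.5 cm (convex); 1/di = 1/f − 1/do → di = -5.961 cm (virtual image, behind mirror)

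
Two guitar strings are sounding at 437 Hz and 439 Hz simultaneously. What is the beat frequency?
2 Hz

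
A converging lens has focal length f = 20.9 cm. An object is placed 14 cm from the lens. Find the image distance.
1/di = 1/f − 1/do → di = -42.41 cm (virtual image)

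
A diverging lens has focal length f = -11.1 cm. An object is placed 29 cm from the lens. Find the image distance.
1/di = 1/f − 1/do → di = -8.027 cm (virtual image)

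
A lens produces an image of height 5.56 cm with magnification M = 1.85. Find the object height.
ho = |hi|/|M| = 3.005 cm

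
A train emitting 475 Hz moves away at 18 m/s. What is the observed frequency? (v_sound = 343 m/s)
f_obs = f·v/(v + v_s) = 451.3 Hz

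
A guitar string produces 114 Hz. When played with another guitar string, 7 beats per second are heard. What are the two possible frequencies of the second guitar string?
f₂ = 114 ± 7 Hz → 121 Hz or 107 Hz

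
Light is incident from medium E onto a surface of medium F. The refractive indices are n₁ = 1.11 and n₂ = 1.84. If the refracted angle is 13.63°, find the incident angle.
sin θ₁ = (n₂/n₁)·sin θ₂ → θ₁ = 22.99°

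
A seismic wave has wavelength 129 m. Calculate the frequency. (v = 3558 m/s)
f = v/λ = 27.58 Hz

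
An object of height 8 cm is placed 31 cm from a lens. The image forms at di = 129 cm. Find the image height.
hi = (-di/do) × ho = -33.29 cm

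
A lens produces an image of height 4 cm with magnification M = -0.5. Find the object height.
ho = |hi|/|M| = 8 cm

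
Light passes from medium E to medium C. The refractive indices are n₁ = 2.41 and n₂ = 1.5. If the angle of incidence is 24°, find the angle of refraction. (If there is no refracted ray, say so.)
sin θ₂ = (n₁/n₂)·sin θ₁ = 0.6535 → θ₂ = 40.81°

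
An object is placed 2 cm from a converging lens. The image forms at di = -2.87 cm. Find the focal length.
1/f = 1/do + 1/di → f = 6.598 cm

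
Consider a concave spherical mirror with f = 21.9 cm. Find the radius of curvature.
R = 2|f| = 43.8 cm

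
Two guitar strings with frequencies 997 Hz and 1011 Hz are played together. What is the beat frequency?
14 Hz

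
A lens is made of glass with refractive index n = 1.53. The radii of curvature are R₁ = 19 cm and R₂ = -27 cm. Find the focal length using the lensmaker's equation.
1/f = (n − 1)(1/R₁ − 1/R₂) → f = 21.04 cm (converging lens)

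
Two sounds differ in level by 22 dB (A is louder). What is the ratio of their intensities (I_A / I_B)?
I_A/I_B = 10^(Δβ/10) = 158.5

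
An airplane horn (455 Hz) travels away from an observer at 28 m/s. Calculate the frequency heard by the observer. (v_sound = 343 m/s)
f_obs = f·v/(v + v_s) = 420.7 Hz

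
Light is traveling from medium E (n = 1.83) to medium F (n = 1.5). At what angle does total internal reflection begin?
θc = arcsin(n₂/n₁) = 55.05°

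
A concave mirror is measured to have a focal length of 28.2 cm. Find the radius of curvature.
R = 2|f| = 56.4 cm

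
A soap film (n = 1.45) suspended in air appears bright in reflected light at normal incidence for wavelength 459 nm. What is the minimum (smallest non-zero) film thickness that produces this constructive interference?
2nt = (m − ½)λ with m = 1 → t = (m − ½)λ/(2n) = 79.14 nm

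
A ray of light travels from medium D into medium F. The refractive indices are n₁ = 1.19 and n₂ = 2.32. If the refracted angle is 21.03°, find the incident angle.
sin θ₁ = (n₂/n₁)·sin θ₂ → θ₁ = 44.4°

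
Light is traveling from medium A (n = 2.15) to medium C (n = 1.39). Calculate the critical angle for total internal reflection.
θc = arcsin(n₂/n₁) = 40.28°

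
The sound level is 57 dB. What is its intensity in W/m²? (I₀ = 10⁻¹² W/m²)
I = I₀·10^(β/10) = 5.01 × 10⁻⁷ W/m²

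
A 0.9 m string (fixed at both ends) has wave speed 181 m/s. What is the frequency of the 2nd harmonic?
fₙ = nv/(2L) = 201.1 Hz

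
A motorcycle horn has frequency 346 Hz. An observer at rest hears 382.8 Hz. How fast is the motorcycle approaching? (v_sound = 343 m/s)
v_s = v·(1 − f/f_obs) = 32.97 m/s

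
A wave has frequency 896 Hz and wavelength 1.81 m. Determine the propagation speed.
v = fλ = 1622 m/s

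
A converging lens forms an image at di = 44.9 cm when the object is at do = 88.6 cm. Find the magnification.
M = −di/do = -0.5068 (inverted image)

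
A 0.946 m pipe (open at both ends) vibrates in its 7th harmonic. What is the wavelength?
λₙ = 2L/n = 0.2703 m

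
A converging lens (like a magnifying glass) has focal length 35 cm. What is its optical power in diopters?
P = 1/f = 2.857 D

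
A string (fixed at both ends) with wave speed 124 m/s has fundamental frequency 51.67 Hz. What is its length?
L = v/(2f₁) = 1.2 m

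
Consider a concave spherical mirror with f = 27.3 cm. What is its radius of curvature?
R = 2|f| = 54.6 cm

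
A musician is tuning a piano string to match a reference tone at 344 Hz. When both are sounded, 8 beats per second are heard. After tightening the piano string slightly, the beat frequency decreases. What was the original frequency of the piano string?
336 Hz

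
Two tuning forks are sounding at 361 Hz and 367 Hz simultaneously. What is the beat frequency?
6 Hz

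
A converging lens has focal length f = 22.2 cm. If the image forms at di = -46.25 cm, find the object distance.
1/do = 1/f − 1/di → do = 15 cm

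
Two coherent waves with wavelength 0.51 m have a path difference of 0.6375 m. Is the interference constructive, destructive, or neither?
neither (partial) — path difference = 1.25λ, neither a whole number of wavelengths nor an odd multiple of λ/2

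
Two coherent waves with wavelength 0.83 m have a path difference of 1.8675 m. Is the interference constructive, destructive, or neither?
neither (partial) — path difference = 2.25λ, neither a whole number of wavelengths nor an odd multiple of λ/2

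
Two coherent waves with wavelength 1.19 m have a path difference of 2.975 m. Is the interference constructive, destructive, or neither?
destructive — path difference = 2.5λ, an odd multiple of λ/2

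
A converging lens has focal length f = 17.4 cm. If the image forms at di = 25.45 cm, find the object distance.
1/do = 1/f − 1/di → do = 55.01 cm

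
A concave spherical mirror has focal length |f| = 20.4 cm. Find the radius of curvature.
R = 2|f| = 40.8 cm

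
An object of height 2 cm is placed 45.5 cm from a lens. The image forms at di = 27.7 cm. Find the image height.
hi = (-di/do) × ho = -1.218 cm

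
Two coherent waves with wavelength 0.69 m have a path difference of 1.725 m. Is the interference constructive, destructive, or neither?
destructive — path difference = 2.5λ, an odd multiple of λ/2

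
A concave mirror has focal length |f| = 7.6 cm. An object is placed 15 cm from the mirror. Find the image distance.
f = +7.6 cm (concave); 1/di = 1/f − 1/do → di = 15.41 cm (real image, in front of mirror)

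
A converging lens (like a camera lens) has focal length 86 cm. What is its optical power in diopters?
P = 1/f = 1.163 D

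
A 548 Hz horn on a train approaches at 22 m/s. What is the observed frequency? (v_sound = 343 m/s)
f_obs = f·v/(v − v_s) = 585.6 Hz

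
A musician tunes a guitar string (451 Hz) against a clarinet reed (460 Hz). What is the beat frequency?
9 Hz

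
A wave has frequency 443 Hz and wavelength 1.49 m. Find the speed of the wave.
v = fλ = 660.1 m/s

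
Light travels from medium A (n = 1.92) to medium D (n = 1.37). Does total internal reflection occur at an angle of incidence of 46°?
θc = arcsin(n₂/n₁) = 45.52°; 46° > θc, so yes — total internal reflection.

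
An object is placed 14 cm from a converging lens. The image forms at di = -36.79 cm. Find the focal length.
1/f = 1/do + 1/di → f = 22.6 cm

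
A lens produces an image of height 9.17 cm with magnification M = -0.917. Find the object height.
ho = |hi|/|M| = 10 cm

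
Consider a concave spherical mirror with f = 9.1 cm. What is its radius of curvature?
R = 2|f| = 18.2 cm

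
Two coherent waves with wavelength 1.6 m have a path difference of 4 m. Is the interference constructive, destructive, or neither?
destructive — path difference = 2.5λ, an odd multiple of λ/2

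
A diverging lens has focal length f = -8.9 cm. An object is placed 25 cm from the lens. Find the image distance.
1/di = 1/f − 1/do → di = -6.563 cm (virtual image)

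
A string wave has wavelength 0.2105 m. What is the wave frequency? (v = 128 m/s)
f = v/λ = 608.1 Hz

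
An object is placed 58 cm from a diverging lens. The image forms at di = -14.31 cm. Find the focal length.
1/f = 1/do + 1/di → f = -19 cm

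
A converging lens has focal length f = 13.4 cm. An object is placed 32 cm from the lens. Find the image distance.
1/di = 1/f − 1/do → di = 23.05 cm (real image)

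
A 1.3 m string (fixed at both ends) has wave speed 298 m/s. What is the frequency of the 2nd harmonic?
fₙ = nv/(2L) = 229.2 Hz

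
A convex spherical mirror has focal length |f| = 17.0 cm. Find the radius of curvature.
R = 2|f| = 34 cm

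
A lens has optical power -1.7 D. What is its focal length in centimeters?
f = 1/P = -58.82 cm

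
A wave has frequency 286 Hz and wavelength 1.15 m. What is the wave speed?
v = fλ = 328.9 m/s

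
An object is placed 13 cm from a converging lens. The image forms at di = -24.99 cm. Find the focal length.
1/f = 1/do + 1/di → f = 27.1 cm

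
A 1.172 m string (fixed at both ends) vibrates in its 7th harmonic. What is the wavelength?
λₙ = 2L/n = 0.3349 m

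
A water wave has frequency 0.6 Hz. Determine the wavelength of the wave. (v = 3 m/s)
λ = v/f = 5 m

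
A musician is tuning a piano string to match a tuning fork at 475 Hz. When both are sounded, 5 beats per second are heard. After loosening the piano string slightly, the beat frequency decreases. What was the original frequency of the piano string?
480 Hz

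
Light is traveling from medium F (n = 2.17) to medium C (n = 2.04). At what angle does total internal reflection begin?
θc = arcsin(n₂/n₁) = 70.07°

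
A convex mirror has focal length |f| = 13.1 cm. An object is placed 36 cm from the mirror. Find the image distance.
f = −13.1 cm (convex); 1/di = 1/f − 1/do → di = -9.605 cm (virtual image, behind mirror)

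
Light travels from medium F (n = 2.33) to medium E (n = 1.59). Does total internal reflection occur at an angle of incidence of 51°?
θc = arcsin(n₂/n₁) = 43.03°; 51° > θc, so yes — total internal reflection.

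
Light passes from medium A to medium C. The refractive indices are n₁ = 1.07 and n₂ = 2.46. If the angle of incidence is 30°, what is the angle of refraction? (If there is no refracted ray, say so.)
sin θ₂ = (n₁/n₂)·sin θ₁ = 0.2175 → θ₂ = 12.56°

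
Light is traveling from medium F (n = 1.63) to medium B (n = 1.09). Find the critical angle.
θc = arcsin(n₂/n₁) = 41.97°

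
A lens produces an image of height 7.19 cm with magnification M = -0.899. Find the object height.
ho = |hi|/|M| = 7.998 cm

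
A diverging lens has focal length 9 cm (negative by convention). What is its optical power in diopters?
P = 1/f = -11.11 D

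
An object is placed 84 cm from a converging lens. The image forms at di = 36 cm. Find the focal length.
1/f = 1/do + 1/di → f = 25.2 cm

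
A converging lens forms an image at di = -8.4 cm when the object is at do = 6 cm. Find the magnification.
M = −di/do = 1.4 (upright image)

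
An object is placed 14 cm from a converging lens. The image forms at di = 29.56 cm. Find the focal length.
1/f = 1/do + 1/di → f = 9.5 cm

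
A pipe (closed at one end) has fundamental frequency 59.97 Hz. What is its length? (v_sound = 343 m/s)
L = v/(4f₁) = 1.43 m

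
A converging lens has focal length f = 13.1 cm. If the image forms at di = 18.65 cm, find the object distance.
1/do = 1/f − 1/di → do = 44.02 cm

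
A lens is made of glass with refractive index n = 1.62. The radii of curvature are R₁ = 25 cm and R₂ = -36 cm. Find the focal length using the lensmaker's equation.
1/f = (n − 1)(1/R₁ − 1/R₂) → f = 23.8 cm (converging lens)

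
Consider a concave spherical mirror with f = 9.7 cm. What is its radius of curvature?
R = 2|f| = 19.4 cm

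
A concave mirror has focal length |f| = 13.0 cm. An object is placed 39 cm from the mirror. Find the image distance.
f = +13.0 cm (concave); 1/di = 1/f − 1/do → di = 19.5 cm (real image, in front of mirror)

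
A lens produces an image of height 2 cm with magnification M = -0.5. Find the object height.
ho = |hi|/|M| = 4 cm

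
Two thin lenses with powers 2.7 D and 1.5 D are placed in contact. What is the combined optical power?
P_total = P₁ + P₂ = 4.2 D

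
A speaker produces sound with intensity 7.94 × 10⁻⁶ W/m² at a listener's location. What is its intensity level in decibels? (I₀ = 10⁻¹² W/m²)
β = 10·log₁₀(I/I₀) = 69 dB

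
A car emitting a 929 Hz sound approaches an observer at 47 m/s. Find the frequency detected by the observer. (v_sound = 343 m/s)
f_obs = f·v/(v − v_s) = 1077 Hz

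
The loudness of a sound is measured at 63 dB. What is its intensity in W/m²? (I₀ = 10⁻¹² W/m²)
I = I₀·10^(β/10) = 2.00 × 10⁻⁶ W/m²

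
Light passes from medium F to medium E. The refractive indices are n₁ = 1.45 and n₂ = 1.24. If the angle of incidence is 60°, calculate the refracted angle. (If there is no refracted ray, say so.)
sin θ₂ = (n₁/n₂)·sin θ₁ = 1.013 > 1, so there is no refracted ray — the light undergoes total internal reflection.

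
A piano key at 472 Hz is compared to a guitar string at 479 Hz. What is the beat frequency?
7 Hz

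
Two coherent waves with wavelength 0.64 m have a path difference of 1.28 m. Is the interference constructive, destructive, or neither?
constructive — path difference = 2λ, a whole number of wavelengths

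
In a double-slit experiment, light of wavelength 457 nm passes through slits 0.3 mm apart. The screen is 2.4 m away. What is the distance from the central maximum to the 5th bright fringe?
y = mλL/d = 18.28 mm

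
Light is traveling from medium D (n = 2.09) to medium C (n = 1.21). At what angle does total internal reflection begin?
θc = arcsin(n₂/n₁) = 35.38°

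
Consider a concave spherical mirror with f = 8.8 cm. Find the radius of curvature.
R = 2|f| = 17.6 cm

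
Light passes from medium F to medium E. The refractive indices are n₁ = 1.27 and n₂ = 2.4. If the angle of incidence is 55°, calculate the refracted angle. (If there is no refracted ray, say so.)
sin θ₂ = (n₁/n₂)·sin θ₁ = 0.4335 → θ₂ = 25.69°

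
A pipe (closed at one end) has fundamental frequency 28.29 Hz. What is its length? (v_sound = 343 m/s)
L = v/(4f₁) = 3.031 m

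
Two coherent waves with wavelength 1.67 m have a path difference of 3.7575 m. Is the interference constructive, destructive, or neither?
neither (partial) — path difference = 2.25λ, neither a whole number of wavelengths nor an odd multiple of λ/2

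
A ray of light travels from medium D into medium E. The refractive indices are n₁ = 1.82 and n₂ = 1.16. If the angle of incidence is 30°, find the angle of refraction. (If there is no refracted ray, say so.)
sin θ₂ = (n₁/n₂)·sin θ₁ = 0.7845 → θ₂ = 51.67°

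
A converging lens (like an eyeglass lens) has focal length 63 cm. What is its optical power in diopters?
P = 1/f = 1.587 D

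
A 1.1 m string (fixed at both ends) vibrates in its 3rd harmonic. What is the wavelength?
λₙ = 2L/n = 0.7333 m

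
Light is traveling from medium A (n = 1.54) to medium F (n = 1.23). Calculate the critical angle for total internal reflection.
θc = arcsin(n₂/n₁) = 53.01°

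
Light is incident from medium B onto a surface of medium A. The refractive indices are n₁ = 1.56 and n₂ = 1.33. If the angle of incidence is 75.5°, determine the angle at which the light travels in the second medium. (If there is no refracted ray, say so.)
sin θ₂ = (n₁/n₂)·sin θ₁ = 1.136 > 1, so there is no refracted ray — the light undergoes total internal reflection.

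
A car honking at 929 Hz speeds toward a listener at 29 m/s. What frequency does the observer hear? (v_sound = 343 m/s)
f_obs = f·v/(v − v_s) = 1015 Hz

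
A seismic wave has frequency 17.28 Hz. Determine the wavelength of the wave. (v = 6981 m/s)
λ = v/f = 404 m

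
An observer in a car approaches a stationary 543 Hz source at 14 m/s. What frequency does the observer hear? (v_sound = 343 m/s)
f_obs = f·(v + v_o)/v = 565.2 Hz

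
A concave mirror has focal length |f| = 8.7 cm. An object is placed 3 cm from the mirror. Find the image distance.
f = +8.7 cm (concave); 1/di = 1/f − 1/do → di = -4.579 cm (virtual image, behind mirror)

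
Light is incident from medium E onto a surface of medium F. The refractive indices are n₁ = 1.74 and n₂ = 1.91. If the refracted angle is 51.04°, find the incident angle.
sin θ₁ = (n₂/n₁)·sin θ₂ → θ₁ = 58.6°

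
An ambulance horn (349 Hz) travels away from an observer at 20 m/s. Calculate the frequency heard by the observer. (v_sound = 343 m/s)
f_obs = f·v/(v + v_s) = 329.8 Hz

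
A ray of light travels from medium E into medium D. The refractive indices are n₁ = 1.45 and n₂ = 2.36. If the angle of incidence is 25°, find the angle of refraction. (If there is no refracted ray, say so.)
sin θ₂ = (n₁/n₂)·sin θ₁ = 0.2597 → θ₂ = 15.05°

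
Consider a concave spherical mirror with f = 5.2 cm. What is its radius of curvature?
R = 2|f| = 10.4 cm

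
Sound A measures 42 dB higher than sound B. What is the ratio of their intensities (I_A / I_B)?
I_A/I_B = 10^(Δβ/10) = 15850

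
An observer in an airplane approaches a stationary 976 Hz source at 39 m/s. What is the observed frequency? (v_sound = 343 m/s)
f_obs = f·(v + v_o)/v = 1087 Hz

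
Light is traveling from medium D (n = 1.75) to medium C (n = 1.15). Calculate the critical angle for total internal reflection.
θc = arcsin(n₂/n₁) = 41.08°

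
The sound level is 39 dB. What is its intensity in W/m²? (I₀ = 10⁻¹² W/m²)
I = I₀·10^(β/10) = 7.94 × 10⁻⁹ W/m²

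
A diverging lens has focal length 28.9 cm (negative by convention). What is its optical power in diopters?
P = 1/f = -3.46 D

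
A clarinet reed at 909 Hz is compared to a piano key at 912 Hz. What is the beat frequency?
3 Hz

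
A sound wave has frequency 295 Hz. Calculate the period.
T = 1/f = 0.00339 s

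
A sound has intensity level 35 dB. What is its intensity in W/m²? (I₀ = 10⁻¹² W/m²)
I = I₀·10^(β/10) = 3.16 × 10⁻⁹ W/m²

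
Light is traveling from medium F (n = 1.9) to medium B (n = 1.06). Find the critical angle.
θc = arcsin(n₂/n₁) = 33.91°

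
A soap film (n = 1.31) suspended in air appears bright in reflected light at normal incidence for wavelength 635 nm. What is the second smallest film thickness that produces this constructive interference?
2nt = (m − ½)λ with m = 2 → t = (m − ½)λ/(2n) = 363.5 nm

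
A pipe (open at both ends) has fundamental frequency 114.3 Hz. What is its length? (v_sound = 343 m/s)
L = v/(2f₁) = 1.5 m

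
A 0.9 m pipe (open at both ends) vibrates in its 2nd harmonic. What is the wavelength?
λₙ = 2L/n = 0.9 m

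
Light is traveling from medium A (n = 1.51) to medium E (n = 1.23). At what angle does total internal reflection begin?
θc = arcsin(n₂/n₁) = 54.54°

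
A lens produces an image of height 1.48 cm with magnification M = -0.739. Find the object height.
ho = |hi|/|M| = 2.003 cm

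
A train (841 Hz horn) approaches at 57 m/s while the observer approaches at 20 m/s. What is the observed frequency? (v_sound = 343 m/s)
f_obs = f·(v + v_o)/(v − v_s) = 1067 Hz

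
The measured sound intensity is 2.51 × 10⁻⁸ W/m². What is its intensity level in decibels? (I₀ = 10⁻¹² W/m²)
β = 10·log₁₀(I/I₀) = 44 dB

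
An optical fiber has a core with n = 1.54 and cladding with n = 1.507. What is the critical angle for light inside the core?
θc = arcsin(n_cladding/n_core) = 78.12°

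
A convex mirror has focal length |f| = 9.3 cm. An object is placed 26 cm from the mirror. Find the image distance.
f = −9.3 cm (convex); 1/di = 1/f − 1/do → di = -6.85 cm (virtual image, behind mirror)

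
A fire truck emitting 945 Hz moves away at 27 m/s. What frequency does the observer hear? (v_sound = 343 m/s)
f_obs = f·v/(v + v_s) = 876 Hz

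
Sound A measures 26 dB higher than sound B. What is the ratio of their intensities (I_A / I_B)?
I_A/I_B = 10^(Δβ/10) = 398.1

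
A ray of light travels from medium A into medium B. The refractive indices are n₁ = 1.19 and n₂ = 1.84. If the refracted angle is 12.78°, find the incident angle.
sin θ₁ = (n₂/n₁)·sin θ₂ → θ₁ = 20°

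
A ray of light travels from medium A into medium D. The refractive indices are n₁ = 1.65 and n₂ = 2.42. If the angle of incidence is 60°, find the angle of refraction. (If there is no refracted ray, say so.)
sin θ₂ = (n₁/n₂)·sin θ₁ = 0.5905 → θ₂ = 36.19°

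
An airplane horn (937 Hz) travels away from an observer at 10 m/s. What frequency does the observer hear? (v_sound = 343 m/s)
f_obs = f·v/(v + v_s) = 910.5 Hz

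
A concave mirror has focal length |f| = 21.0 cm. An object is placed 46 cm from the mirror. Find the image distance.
f = +21.0 cm (concave); 1/di = 1/f − 1/do → di = 38.64 cm (real image, in front of mirror)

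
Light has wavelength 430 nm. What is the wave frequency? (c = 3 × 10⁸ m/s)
f = c/λ = 6.977 × 10¹⁴ Hz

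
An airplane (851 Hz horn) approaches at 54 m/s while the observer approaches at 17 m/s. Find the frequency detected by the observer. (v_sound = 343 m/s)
f_obs = f·(v + v_o)/(v − v_s) = 1060 Hz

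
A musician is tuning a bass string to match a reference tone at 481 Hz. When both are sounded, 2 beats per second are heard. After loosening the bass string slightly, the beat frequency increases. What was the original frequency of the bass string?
479 Hz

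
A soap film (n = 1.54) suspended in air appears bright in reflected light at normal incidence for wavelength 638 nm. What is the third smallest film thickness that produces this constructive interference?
2nt = (m − ½)λ with m = 3 → t = (m − ½)λ/(2n) = 517.9 nm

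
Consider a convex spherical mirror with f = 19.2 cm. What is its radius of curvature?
R = 2|f| = 38.4 cm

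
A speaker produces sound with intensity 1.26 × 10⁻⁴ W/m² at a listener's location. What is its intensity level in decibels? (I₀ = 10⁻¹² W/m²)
β = 10·log₁₀(I/I₀) = 81 dB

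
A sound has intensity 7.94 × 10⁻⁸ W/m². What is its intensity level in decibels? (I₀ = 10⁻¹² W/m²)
β = 10·log₁₀(I/I₀) = 49 dB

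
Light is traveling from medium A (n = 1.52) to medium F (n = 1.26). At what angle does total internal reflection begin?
θc = arcsin(n₂/n₁) = 55.99°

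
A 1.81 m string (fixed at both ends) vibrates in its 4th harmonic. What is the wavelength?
λₙ = 2L/n = 0.905 m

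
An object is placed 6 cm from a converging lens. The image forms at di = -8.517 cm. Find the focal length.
1/f = 1/do + 1/di → f = 20.3 cm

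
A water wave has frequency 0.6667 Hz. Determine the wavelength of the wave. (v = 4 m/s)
λ = v/f = 6 m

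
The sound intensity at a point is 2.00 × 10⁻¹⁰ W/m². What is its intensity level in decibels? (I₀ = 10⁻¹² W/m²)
β = 10·log₁₀(I/I₀) = 23.01 dB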